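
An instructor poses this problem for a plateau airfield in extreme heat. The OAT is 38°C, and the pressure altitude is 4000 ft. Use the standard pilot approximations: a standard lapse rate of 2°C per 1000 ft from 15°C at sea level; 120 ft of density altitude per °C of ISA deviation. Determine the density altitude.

ISA temperature at 4000 ft = 15 − 2 × (4000/1000) = 7°C.
ISA deviation = 38 − 7 = +31°C.
Density altitude = 4000 + 120 × (31) = 4000 + (+3720) = 7720 ft.

7720 ft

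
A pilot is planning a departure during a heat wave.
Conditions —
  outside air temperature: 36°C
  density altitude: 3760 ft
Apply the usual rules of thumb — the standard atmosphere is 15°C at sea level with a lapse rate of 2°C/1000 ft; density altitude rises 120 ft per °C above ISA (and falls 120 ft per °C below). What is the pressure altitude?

1000 ft

DA = PA + 120 × (OAT − (15 − 2·PA/1000)) = PA + 120·OAT − 1800 + 0.24·PA = 1.24·PA + 120·OAT − 1800.
So 1.24·PA = 3760 − 120 × 36 + 1800 = 1240.
PA = 1240 / 1.24 = 1000 ft.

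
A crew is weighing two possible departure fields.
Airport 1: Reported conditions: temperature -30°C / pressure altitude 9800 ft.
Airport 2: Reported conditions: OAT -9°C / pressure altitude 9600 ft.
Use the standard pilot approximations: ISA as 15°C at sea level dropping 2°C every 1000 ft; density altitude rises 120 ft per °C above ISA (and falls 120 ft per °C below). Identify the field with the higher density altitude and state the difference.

Airport 2 by 2272 ft

Airport 1: ISA temp = -4.6°C, deviation -25.4°C, DA = 9800 + 120 × (-25.4) = 6752 ft.
Airport 2: ISA temp = -4.2°C, deviation -4.8°C, DA = 9600 + 120 × (-4.8) = 9024 ft.
Airport 2 is higher by 9024 − 6752 = 2272 ft.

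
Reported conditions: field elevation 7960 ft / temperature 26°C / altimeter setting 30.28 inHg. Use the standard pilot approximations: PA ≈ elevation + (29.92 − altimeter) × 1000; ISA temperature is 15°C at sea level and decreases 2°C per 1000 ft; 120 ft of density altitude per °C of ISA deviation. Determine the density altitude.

Pressure altitude = 7960 + (29.92 − 30.28) × 1000 = 7960 + (-360) = 7600 ft.
ISA temperature at 7600 ft = 15 − 2 × (7600/1000) = -0.2°C.
ISA deviation = 26 − (-0.2) = +26.2°C.
Density altitude = 7600 + 120 × (26.2) = 10744 ft.

10744 ft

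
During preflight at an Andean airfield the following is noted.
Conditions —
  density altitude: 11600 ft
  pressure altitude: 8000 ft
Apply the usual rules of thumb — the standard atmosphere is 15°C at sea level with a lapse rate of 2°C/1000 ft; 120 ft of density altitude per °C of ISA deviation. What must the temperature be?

29°C

Density altitude − pressure altitude = 11600 − 8000 = +3600 ft.
At 120 ft/°C that is an ISA deviation of 3600/120 = +30°C.
ISA temperature at 8000 ft = 15 − 2 × (8000/1000) = -1°C.
OAT = ISA + deviation = -1 + (+30) = 29°C.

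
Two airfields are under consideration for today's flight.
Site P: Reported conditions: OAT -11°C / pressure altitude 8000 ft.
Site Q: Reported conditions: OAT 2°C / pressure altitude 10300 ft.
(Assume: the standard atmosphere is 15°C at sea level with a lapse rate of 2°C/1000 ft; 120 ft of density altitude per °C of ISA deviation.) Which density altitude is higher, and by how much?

Site P: ISA temp = -1°C, deviation -10°C, DA = 8000 + 120 × (-10) = 6800 ft.
Site Q: ISA temp = -5.6°C, deviation +7.6°C, DA = 10300 + 120 × 7.6 = 11212 ft.
Site Q is higher by 11212 − 6800 = 4412 ft.

Site Q by 4412 ft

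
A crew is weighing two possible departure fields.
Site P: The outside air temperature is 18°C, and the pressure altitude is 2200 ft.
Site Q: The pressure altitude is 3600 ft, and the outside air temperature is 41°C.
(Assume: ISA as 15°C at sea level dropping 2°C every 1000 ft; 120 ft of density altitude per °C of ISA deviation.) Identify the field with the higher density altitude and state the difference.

Site P: ISA temp = 10.6°C, deviation +7.4°C, DA = 2200 + 120 × 7.4 = 3088 ft.
Site Q: ISA temp = 7.8°C, deviation +33.2°C, DA = 3600 + 120 × 33.2 = 7584 ft.
Site Q is higher by 7584 − 3088 = 4496 ft.

Site Q by 4496 ft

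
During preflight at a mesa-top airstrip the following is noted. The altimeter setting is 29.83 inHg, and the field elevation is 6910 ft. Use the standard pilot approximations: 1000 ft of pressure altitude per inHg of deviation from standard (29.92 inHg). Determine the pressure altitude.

7000 ft

Pressure correction = (29.92 − 29.83) × 1000 = +90 ft.
Pressure altitude = 6910 + (+90) = 7000 ft.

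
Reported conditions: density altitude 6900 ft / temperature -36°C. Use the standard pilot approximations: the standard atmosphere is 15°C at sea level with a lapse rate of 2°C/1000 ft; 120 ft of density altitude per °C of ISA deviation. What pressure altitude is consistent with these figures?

10500 ft

DA = PA + 120 × (OAT − (15 − 2·PA/1000)) = PA + 120·OAT − 1800 + 0.24·PA = 1.24·PA + 120·OAT − 1800.
So 1.24·PA = 6900 − 120 × (-36) + 1800 = 13020.
PA = 13020 / 1.24 = 10500 ft.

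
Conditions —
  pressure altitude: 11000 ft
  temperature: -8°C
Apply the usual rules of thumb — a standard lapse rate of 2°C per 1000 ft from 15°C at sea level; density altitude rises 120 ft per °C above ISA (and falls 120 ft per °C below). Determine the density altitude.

ISA temperature at 11000 ft = 15 − 2 × (11000/1000) = -7°C.
ISA deviation = -8 − (-7) = -1°C.
Density altitude = 11000 + 120 × (-1) = 11000 + (-120) = 10880 ft.

10880 ft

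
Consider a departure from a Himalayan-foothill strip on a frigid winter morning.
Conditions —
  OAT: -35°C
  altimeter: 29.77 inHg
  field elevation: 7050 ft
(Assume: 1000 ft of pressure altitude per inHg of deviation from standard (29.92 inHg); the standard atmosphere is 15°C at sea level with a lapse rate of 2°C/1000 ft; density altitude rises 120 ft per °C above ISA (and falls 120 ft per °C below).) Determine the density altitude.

Pressure altitude = 7050 + (29.92 − 29.77) × 1000 = 7050 + (+150) = 7200 ft.
ISA temperature at 7200 ft = 15 − 2 × (7200/1000) = 0.6°C.
ISA deviation = -35 − 0.6 = -35.6°C.
Density altitude = 7200 + 120 × (-35.6) = 2928 ft.

2928 ft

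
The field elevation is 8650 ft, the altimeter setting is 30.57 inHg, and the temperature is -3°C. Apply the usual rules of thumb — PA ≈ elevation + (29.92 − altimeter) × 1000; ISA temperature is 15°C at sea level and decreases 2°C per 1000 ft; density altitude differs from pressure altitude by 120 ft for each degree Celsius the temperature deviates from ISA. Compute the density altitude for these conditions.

Pressure altitude = 8650 + (29.92 − 30.57) × 1000 = 8650 + (-650) = 8000 ft.
ISA temperature at 8000 ft = 15 − 2 × (8000/1000) = -1°C.
ISA deviation = -3 − (-1) = -2°C.
Density altitude = 8000 + 120 × (-2) = 7760 ft.

7760 ft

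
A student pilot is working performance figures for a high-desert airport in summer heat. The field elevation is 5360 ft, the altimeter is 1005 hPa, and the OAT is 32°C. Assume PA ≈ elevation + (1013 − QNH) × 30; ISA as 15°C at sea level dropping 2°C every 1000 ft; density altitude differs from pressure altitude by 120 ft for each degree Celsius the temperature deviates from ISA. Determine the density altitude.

Pressure altitude = 5360 + (1013 − 1005) × 30 = 5360 + (+240) = 5600 ft.
ISA temperature at 5600 ft = 15 − 2 × (5600/1000) = 3.8°C.
ISA deviation = 32 − 3.8 = +28.2°C.
Density altitude = 5600 + 120 × (28.2) = 8984 ft.

8984 ft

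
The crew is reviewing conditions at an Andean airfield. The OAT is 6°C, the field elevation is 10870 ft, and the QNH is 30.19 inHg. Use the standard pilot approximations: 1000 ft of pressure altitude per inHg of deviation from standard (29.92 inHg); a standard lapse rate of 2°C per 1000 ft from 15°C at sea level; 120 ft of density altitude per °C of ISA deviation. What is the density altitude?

12064 ft

Pressure altitude = 10870 + (29.92 − 30.19) × 1000 = 10870 + (-270) = 10600 ft.
ISA temperature at 10600 ft = 15 − 2 × (10600/1000) = -6.2°C.
ISA deviation = 6 − (-6.2) = +12.2°C.
Density altitude = 10600 + 120 × (12.2) = 12064 ft.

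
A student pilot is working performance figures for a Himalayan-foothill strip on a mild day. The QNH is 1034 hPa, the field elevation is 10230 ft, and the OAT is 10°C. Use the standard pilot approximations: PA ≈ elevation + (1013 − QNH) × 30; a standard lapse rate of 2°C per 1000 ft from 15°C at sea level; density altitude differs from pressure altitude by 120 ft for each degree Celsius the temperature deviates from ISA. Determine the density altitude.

Pressure altitude = 10230 + (1013 − 1034) × 30 = 10230 + (-630) = 9600 ft.
ISA temperature at 9600 ft = 15 − 2 × (9600/1000) = -4.2°C.
ISA deviation = 10 − (-4.2) = +14.2°C.
Density altitude = 9600 + 120 × (14.2) = 11304 ft.

11304 ft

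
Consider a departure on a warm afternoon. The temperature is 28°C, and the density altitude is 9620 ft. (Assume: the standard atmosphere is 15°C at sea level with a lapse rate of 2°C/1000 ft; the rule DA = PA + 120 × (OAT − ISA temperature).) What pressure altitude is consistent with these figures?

DA = PA + 120 × (OAT − (15 − 2·PA/1000)) = PA + 120·OAT − 1800 + 0.24·PA = 1.24·PA + 120·OAT − 1800.
So 1.24·PA = 9620 − 120 × 28 + 1800 = 8060.
PA = 8060 / 1.24 = 6500 ft.

6500 ft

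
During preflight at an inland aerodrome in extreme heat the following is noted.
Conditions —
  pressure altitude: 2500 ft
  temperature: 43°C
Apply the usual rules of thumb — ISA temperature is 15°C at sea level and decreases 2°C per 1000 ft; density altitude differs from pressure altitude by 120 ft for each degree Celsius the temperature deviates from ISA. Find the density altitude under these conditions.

6460 ft

ISA temperature at 2500 ft = 15 − 2 × (2500/1000) = 10°C.
ISA deviation = 43 − 10 = +33°C.
Density altitude = 2500 + 120 × (33) = 2500 + (+3960) = 6460 ft.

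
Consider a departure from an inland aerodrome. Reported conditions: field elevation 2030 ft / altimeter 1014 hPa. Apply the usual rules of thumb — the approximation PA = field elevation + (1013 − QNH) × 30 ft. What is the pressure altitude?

Pressure correction = (1013 − 1014) × 30 = -30 ft.
Pressure altitude = 2030 + (-30) = 2000 ft.

2000 ft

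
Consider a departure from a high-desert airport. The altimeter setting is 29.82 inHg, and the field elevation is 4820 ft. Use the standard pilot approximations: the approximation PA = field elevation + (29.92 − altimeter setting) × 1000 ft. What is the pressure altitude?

4920 ft

Pressure correction = (29.92 − 29.82) × 1000 = +100 ft.
Pressure altitude = 4820 + (+100) = 4920 ft.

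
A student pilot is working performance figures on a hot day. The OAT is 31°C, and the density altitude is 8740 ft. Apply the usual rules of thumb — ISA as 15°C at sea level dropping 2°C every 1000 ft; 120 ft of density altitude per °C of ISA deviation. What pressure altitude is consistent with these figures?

DA = PA + 120 × (OAT − (15 − 2·PA/1000)) = PA + 120·OAT − 1800 + 0.24·PA = 1.24·PA + 120·OAT − 1800.
So 1.24·PA = 8740 − 120 × 31 + 1800 = 6820.
PA = 6820 / 1.24 = 5500 ft.

5500 ft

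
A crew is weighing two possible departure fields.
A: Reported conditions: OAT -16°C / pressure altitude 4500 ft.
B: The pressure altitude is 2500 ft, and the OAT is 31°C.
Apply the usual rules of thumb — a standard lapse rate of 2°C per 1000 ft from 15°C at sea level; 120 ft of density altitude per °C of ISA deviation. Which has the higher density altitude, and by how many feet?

B by 3160 ft

A: ISA temp = 6°C, deviation -22°C, DA = 4500 + 120 × (-22) = 1860 ft.
B: ISA temp = 10°C, deviation +21°C, DA = 2500 + 120 × 21 = 5020 ft.
B is higher by 5020 − 1860 = 3160 ft.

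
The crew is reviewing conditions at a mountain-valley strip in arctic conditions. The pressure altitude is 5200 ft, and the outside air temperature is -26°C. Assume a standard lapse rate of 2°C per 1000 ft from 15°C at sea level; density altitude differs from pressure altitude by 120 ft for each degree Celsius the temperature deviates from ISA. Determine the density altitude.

1528 ft

ISA temperature at 5200 ft = 15 − 2 × (5200/1000) = 4.6°C.
ISA deviation = -26 − 4.6 = -30.6°C.
Density altitude = 5200 + 120 × (-30.6) = 5200 + (-3672) = 1528 ft.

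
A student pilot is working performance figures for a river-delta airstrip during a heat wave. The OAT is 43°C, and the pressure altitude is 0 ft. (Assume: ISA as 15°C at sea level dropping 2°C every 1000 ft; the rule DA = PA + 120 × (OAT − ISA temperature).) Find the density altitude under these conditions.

3360 ft

ISA temperature at 0 ft = 15 − 2 × (0/1000) = 15°C.
ISA deviation = 43 − 15 = +28°C.
Density altitude = 0 + 120 × (28) = 0 + (+3360) = 3360 ft.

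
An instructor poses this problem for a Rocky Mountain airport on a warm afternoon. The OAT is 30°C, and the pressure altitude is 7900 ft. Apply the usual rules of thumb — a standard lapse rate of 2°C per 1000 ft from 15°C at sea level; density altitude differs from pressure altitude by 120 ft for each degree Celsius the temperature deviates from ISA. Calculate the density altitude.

ISA temperature at 7900 ft = 15 − 2 × (7900/1000) = -0.8°C.
ISA deviation = 30 − (-0.8) = +30.8°C.
Density altitude = 7900 + 120 × (30.8) = 7900 + (+3696) = 11596 ft.

11596 ft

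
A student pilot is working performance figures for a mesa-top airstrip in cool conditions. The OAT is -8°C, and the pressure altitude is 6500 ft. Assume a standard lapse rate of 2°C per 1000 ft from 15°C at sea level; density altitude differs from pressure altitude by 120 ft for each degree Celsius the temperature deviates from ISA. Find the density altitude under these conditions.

5300 ft

ISA temperature at 6500 ft = 15 − 2 × (6500/1000) = 2°C.
ISA deviation = -8 − 2 = -10°C.
Density altitude = 6500 + 120 × (-10) = 6500 + (-1200) = 5300 ft.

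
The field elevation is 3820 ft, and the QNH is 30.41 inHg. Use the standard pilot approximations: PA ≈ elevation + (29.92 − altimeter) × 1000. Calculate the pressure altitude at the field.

Pressure correction = (29.92 − 30.41) × 1000 = -490 ft.
Pressure altitude = 3820 + (-490) = 3330 ft.

3330 ft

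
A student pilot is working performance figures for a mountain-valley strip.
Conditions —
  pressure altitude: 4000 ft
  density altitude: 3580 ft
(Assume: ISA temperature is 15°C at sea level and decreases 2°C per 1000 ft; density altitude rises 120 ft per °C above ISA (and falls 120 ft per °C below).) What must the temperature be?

Density altitude − pressure altitude = 3580 − 4000 = -420 ft.
At 120 ft/°C that is an ISA deviation of -420/120 = -3.5°C.
ISA temperature at 4000 ft = 15 − 2 × (4000/1000) = 7°C.
OAT = ISA + deviation = 7 + (-3.5) = 3.5°C.

3.5°C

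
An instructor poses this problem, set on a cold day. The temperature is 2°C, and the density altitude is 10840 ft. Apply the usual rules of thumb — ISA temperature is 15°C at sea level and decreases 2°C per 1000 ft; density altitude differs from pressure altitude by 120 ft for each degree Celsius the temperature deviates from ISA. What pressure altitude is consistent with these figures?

10000 ft

DA = PA + 120 × (OAT − (15 − 2·PA/1000)) = PA + 120·OAT − 1800 + 0.24·PA = 1.24·PA + 120·OAT − 1800.
So 1.24·PA = 10840 − 120 × 2 + 1800 = 12400.
PA = 12400 / 1.24 = 10000 ft.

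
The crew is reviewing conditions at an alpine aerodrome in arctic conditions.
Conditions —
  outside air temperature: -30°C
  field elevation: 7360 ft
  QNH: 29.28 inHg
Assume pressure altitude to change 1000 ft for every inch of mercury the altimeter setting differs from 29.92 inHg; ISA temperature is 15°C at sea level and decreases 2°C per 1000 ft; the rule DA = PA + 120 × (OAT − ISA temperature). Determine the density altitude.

Pressure altitude = 7360 + (29.92 − 29.28) × 1000 = 7360 + (+640) = 8000 ft.
ISA temperature at 8000 ft = 15 − 2 × (8000/1000) = -1°C.
ISA deviation = -30 − (-1) = -29°C.
Density altitude = 8000 + 120 × (-29) = 4520 ft.

4520 ft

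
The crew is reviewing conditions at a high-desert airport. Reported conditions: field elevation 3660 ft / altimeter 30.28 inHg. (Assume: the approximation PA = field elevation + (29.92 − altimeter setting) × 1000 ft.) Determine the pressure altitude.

3300 ft

Pressure correction = (29.92 − 30.28) × 1000 = -360 ft.
Pressure altitude = 3660 + (-360) = 3300 ft.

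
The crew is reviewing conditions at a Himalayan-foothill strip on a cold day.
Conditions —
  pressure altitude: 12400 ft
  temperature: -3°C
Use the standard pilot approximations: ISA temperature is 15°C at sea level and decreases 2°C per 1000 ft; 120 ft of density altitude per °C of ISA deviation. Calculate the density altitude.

ISA temperature at 12400 ft = 15 − 2 × (12400/1000) = -9.8°C.
ISA deviation = -3 − (-9.8) = +6.8°C.
Density altitude = 12400 + 120 × (6.8) = 12400 + (+816) = 13216 ft.

13216 ft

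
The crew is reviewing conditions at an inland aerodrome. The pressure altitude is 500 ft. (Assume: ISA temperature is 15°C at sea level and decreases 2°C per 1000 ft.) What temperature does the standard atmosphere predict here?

ISA temperature = 15 − 2 × (500/1000) = 15 − 1 = 14°C.

14°C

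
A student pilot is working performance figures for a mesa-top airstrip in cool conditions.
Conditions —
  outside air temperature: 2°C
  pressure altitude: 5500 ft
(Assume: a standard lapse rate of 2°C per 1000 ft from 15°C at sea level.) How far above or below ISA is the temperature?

ISA temperature at 5500 ft = 15 − 2 × (5500/1000) = 4°C.
Deviation = OAT − ISA = 2 − 4 = -2°C.

ISA-2°C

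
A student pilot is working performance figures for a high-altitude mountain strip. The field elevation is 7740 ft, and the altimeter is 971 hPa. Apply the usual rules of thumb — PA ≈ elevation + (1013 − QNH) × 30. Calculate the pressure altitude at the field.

9000 ft

Pressure correction = (1013 − 971) × 30 = +1260 ft.
Pressure altitude = 7740 + (+1260) = 9000 ft.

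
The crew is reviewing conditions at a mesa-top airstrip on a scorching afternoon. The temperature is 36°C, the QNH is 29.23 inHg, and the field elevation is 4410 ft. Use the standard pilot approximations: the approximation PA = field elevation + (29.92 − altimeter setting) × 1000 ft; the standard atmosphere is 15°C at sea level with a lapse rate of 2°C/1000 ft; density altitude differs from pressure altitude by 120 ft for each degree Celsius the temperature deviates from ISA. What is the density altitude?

8844 ft

Pressure altitude = 4410 + (29.92 − 29.23) × 1000 = 4410 + (+690) = 5100 ft.
ISA temperature at 5100 ft = 15 − 2 × (5100/1000) = 4.8°C.
ISA deviation = 36 − 4.8 = +31.2°C.
Density altitude = 5100 + 120 × (31.2) = 8844 ft.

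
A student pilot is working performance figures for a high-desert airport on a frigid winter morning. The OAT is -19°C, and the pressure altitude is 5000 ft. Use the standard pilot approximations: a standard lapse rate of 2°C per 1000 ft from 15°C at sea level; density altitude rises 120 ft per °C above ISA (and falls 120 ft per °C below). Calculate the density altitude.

ISA temperature at 5000 ft = 15 − 2 × (5000/1000) = 5°C.
ISA deviation = -19 − 5 = -24°C.
Density altitude = 5000 + 120 × (-24) = 5000 + (-2880) = 2120 ft.

2120 ft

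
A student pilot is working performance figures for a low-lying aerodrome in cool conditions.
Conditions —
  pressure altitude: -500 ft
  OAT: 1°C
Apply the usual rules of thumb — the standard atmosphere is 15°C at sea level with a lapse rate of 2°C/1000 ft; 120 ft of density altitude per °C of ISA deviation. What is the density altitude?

-2300 ft

ISA temperature at -500 ft = 15 − 2 × (-500/1000) = 16°C.
ISA deviation = 1 − 16 = -15°C.
Density altitude = -500 + 120 × (-15) = -500 + (-1800) = -2300 ft.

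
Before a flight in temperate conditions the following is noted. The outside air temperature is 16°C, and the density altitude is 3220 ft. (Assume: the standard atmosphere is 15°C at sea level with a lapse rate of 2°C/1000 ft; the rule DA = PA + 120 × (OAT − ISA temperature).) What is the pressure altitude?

2500 ft

DA = PA + 120 × (OAT − (15 − 2·PA/1000)) = PA + 120·OAT − 1800 + 0.24·PA = 1.24·PA + 120·OAT − 1800.
So 1.24·PA = 3220 − 120 × 16 + 1800 = 3100.
PA = 3100 / 1.24 = 2500 ft.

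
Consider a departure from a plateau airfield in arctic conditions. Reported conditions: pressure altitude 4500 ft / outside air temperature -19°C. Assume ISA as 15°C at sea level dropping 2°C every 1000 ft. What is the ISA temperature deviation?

ISA-25°C

ISA temperature at 4500 ft = 15 − 2 × (4500/1000) = 6°C.
Deviation = OAT − ISA = -19 − 6 = -25°C.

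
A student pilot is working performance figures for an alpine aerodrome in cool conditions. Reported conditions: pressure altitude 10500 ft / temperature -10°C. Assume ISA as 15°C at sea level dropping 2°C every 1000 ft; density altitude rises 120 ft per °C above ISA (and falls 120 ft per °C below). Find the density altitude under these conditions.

ISA temperature at 10500 ft = 15 − 2 × (10500/1000) = -6°C.
ISA deviation = -10 − (-6) = -4°C.
Density altitude = 10500 + 120 × (-4) = 10500 + (-480) = 10020 ft.

10020 ft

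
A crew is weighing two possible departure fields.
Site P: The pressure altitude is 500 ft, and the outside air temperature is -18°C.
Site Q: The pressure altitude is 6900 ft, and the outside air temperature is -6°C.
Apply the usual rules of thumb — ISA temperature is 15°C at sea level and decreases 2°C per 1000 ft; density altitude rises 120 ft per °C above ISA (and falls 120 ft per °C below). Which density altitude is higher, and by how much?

Site Q by 9376 ft

Site P: ISA temp = 14°C, deviation -32°C, DA = 500 + 120 × (-32) = -3340 ft.
Site Q: ISA temp = 1.2°C, deviation -7.2°C, DA = 6900 + 120 × (-7.2) = 6036 ft.
Site Q is higher by 6036 − (-3340) = 9376 ft.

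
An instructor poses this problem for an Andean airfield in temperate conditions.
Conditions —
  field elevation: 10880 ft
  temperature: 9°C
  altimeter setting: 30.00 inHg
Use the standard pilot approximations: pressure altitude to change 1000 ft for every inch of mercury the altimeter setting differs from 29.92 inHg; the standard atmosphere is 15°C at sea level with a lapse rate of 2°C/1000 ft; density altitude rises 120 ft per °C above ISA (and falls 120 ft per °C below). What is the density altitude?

Pressure altitude = 10880 + (29.92 − 30.00) × 1000 = 10880 + (-80) = 10800 ft.
ISA temperature at 10800 ft = 15 − 2 × (10800/1000) = -6.6°C.
ISA deviation = 9 − (-6.6) = +15.6°C.
Density altitude = 10800 + 120 × (15.6) = 12672 ft.

12672 ft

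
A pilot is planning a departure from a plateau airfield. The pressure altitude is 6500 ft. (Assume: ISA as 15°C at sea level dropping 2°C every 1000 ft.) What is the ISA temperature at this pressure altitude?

ISA temperature = 15 − 2 × (6500/1000) = 15 − 13 = 2°C.

2°C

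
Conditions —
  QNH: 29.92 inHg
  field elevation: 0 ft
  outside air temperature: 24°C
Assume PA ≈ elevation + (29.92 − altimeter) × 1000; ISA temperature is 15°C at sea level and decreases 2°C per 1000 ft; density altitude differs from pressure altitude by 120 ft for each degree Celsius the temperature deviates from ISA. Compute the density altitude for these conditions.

Pressure altitude = 0 + (29.92 − 29.92) × 1000 = 0 + (0) = 0 ft.
ISA temperature at 0 ft = 15 − 2 × (0/1000) = 15°C.
ISA deviation = 24 − 15 = +9°C.
Density altitude = 0 + 120 × (9) = 1080 ft.

1080 ft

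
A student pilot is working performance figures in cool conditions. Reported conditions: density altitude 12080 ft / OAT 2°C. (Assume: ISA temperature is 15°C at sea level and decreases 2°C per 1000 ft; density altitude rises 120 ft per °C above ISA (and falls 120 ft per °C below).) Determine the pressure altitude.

DA = PA + 120 × (OAT − (15 − 2·PA/1000)) = PA + 120·OAT − 1800 + 0.24·PA = 1.24·PA + 120·OAT − 1800.
So 1.24·PA = 12080 − 120 × 2 + 1800 = 13640.
PA = 13640 / 1.24 = 11000 ft.

11000 ft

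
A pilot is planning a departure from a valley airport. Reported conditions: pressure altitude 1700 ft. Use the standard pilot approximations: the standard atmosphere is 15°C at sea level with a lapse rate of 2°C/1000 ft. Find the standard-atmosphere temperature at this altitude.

11.6°C

ISA temperature = 15 − 2 × (1700/1000) = 15 − 3.4 = 11.6°C.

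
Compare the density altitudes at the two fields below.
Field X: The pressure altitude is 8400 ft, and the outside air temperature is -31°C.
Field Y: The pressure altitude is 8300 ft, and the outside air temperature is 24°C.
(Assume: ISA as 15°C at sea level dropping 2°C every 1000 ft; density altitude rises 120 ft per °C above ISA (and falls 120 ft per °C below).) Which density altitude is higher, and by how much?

Field X: ISA temp = -1.8°C, deviation -29.2°C, DA = 8400 + 120 × (-29.2) = 4896 ft.
Field Y: ISA temp = -1.6°C, deviation +25.6°C, DA = 8300 + 120 × 25.6 = 11372 ft.
Field Y is higher by 11372 − 4896 = 6476 ft.

Field Y by 6476 ft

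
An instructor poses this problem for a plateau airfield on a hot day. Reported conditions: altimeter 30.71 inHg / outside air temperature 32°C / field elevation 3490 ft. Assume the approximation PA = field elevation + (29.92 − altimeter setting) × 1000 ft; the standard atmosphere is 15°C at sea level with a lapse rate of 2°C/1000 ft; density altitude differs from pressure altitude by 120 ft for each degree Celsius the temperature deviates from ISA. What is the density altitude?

Pressure altitude = 3490 + (29.92 − 30.71) × 1000 = 3490 + (-790) = 2700 ft.
ISA temperature at 2700 ft = 15 − 2 × (2700/1000) = 9.6°C.
ISA deviation = 32 − 9.6 = +22.4°C.
Density altitude = 2700 + 120 × (22.4) = 5388 ft.

5388 ft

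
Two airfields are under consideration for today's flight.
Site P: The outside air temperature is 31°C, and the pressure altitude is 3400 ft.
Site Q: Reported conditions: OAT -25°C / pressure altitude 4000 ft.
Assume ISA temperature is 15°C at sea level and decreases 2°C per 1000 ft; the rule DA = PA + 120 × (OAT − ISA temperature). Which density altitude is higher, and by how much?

Site P: ISA temp = 8.2°C, deviation +22.8°C, DA = 3400 + 120 × 22.8 = 6136 ft.
Site Q: ISA temp = 7°C, deviation -32°C, DA = 4000 + 120 × (-32) = 160 ft.
Site P is higher by 6136 − 160 = 5976 ft.

Site P by 5976 ft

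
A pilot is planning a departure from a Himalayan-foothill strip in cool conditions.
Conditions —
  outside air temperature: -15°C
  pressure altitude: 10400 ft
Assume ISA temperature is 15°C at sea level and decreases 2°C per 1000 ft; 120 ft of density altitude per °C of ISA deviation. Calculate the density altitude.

ISA temperature at 10400 ft = 15 − 2 × (10400/1000) = -5.8°C.
ISA deviation = -15 − (-5.8) = -9.2°C.
Density altitude = 10400 + 120 × (-9.2) = 10400 + (-1104) = 9296 ft.

9296 ft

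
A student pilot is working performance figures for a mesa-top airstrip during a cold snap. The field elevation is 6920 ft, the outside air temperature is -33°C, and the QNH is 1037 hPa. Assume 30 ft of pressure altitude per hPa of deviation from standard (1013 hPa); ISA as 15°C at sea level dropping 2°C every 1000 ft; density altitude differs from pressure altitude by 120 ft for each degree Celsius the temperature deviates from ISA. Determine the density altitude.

Pressure altitude = 6920 + (1013 − 1037) × 30 = 6920 + (-720) = 6200 ft.
ISA temperature at 6200 ft = 15 − 2 × (6200/1000) = 2.6°C.
ISA deviation = -33 − 2.6 = -35.6°C.
Density altitude = 6200 + 120 × (-35.6) = 1928 ft.

1928 ft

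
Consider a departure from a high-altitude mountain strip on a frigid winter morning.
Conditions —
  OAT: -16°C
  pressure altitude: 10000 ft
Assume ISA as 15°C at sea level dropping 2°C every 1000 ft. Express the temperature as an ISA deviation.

ISA temperature at 10000 ft = 15 − 2 × (10000/1000) = -5°C.
Deviation = OAT − ISA = -16 − (-5) = -11°C.

ISA-11°C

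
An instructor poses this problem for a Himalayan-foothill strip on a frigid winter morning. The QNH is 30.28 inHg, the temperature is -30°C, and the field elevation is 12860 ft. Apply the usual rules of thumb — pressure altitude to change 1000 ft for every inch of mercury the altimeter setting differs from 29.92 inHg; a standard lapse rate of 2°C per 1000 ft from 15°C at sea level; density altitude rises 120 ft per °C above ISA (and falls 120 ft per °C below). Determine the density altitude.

10100 ft

Pressure altitude = 12860 + (29.92 − 30.28) × 1000 = 12860 + (-360) = 12500 ft.
ISA temperature at 12500 ft = 15 − 2 × (12500/1000) = -10°C.
ISA deviation = -30 − (-10) = -20°C.
Density altitude = 12500 + 120 × (-20) = 10100 ft.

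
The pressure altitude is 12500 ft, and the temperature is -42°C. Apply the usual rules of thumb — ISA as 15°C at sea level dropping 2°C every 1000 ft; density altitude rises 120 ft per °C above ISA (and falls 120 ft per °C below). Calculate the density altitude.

ISA temperature at 12500 ft = 15 − 2 × (12500/1000) = -10°C.
ISA deviation = -42 − (-10) = -32°C.
Density altitude = 12500 + 120 × (-32) = 12500 + (-3840) = 8660 ft.

8660 ft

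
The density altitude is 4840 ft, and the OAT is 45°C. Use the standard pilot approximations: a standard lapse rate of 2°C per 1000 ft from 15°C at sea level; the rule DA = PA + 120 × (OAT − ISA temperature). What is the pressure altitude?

1000 ft

DA = PA + 120 × (OAT − (15 − 2·PA/1000)) = PA + 120·OAT − 1800 + 0.24·PA = 1.24·PA + 120·OAT − 1800.
So 1.24·PA = 4840 − 120 × 45 + 1800 = 1240.
PA = 1240 / 1.24 = 1000 ft.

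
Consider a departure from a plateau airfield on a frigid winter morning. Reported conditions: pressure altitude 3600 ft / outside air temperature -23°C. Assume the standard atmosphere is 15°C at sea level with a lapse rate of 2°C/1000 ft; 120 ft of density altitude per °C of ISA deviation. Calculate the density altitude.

ISA temperature at 3600 ft = 15 − 2 × (3600/1000) = 7.8°C.
ISA deviation = -23 − 7.8 = -30.8°C.
Density altitude = 3600 + 120 × (-30.8) = 3600 + (-3696) = -96 ft.

-96 ft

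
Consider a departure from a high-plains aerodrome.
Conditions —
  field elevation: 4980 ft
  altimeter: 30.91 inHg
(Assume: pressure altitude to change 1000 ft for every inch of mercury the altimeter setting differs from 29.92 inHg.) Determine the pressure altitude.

3990 ft

Pressure correction = (29.92 − 30.91) × 1000 = -990 ft.
Pressure altitude = 4980 + (-990) = 3990 ft.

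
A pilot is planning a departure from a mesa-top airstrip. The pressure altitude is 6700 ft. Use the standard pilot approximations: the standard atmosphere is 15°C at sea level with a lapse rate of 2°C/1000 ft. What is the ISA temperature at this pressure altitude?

ISA temperature = 15 − 2 × (6700/1000) = 15 − 13.4 = 1.6°C.

1.6°C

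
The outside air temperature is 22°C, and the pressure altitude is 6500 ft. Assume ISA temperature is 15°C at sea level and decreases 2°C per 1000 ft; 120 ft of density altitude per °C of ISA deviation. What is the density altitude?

8900 ft

ISA temperature at 6500 ft = 15 − 2 × (6500/1000) = 2°C.
ISA deviation = 22 − 2 = +20°C.
Density altitude = 6500 + 120 × (20) = 6500 + (+2400) = 8900 ft.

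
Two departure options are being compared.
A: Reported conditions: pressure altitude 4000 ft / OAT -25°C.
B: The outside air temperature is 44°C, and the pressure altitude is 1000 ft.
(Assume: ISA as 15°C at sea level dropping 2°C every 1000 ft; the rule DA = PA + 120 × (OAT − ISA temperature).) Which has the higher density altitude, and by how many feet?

B by 4560 ft

A: ISA temp = 7°C, deviation -32°C, DA = 4000 + 120 × (-32) = 160 ft.
B: ISA temp = 13°C, deviation +31°C, DA = 1000 + 120 × 31 = 4720 ft.
B is higher by 4720 − 160 = 4560 ft.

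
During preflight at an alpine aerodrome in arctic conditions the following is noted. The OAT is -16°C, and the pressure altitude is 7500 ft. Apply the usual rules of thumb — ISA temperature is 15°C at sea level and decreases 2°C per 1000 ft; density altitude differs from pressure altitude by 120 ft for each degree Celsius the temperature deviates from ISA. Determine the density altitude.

5580 ft

ISA temperature at 7500 ft = 15 − 2 × (7500/1000) = 0°C.
ISA deviation = -16 − 0 = -16°C.
Density altitude = 7500 + 120 × (-16) = 7500 + (-1920) = 5580 ft.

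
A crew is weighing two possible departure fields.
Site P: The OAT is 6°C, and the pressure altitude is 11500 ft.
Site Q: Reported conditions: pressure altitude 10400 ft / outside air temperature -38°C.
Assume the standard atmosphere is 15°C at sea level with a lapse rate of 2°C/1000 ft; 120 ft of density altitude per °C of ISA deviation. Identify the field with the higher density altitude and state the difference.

Site P by 6644 ft

Site P: ISA temp = -8°C, deviation +14°C, DA = 11500 + 120 × 14 = 13180 ft.
Site Q: ISA temp = -5.8°C, deviation -32.2°C, DA = 10400 + 120 × (-32.2) = 6536 ft.
Site P is higher by 13180 − 6536 = 6644 ft.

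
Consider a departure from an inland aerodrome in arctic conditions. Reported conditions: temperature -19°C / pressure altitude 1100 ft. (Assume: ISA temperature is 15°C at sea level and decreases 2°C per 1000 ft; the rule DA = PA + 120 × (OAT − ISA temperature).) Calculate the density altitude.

-2716 ft

ISA temperature at 1100 ft = 15 − 2 × (1100/1000) = 12.8°C.
ISA deviation = -19 − 12.8 = -31.8°C.
Density altitude = 1100 + 120 × (-31.8) = 1100 + (-3816) = -2716 ft.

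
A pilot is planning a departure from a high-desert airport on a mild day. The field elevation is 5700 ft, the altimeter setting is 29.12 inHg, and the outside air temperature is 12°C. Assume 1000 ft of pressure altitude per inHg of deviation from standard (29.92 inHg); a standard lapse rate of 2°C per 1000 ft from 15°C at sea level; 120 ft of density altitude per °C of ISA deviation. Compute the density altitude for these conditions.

7700 ft

Pressure altitude = 5700 + (29.92 − 29.12) × 1000 = 5700 + (+800) = 6500 ft.
ISA temperature at 6500 ft = 15 − 2 × (6500/1000) = 2°C.
ISA deviation = 12 − 2 = +10°C.
Density altitude = 6500 + 120 × (10) = 7700 ft.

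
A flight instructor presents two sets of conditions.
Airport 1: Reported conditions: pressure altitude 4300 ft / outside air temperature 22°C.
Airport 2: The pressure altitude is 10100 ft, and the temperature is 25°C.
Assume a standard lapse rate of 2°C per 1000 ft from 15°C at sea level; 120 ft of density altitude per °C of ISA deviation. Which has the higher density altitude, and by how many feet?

Airport 2 by 7552 ft

Airport 1: ISA temp = 6.4°C, deviation +15.6°C, DA = 4300 + 120 × 15.6 = 6172 ft.
Airport 2: ISA temp = -5.2°C, deviation +30.2°C, DA = 10100 + 120 × 30.2 = 13724 ft.
Airport 2 is higher by 13724 − 6172 = 7552 ft.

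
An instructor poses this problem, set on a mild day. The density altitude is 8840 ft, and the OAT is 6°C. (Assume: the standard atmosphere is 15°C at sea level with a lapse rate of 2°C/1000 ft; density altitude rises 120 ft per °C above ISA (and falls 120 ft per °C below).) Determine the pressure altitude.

DA = PA + 120 × (OAT − (15 − 2·PA/1000)) = PA + 120·OAT − 1800 + 0.24·PA = 1.24·PA + 120·OAT − 1800.
So 1.24·PA = 8840 − 120 × 6 + 1800 = 9920.
PA = 9920 / 1.24 = 8000 ft.

8000 ft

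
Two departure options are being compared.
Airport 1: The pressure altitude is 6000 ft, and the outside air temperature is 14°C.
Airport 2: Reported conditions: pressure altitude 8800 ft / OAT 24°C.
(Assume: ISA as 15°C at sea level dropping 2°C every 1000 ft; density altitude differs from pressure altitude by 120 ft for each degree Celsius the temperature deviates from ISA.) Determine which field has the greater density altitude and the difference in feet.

Airport 1: ISA temp = 3°C, deviation +11°C, DA = 6000 + 120 × 11 = 7320 ft.
Airport 2: ISA temp = -2.6°C, deviation +26.6°C, DA = 8800 + 120 × 26.6 = 11992 ft.
Airport 2 is higher by 11992 − 7320 = 4672 ft.

Airport 2 by 4672 ft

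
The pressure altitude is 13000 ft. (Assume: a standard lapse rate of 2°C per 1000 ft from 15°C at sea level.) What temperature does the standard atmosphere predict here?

-11°C

ISA temperature = 15 − 2 × (13000/1000) = 15 − 26 = -11°C.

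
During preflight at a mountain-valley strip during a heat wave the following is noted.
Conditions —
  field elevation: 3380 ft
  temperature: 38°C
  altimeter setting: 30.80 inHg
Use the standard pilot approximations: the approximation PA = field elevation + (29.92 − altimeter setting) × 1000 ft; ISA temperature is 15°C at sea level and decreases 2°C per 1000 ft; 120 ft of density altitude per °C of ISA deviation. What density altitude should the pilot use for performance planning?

Pressure altitude = 3380 + (29.92 − 30.80) × 1000 = 3380 + (-880) = 2500 ft.
ISA temperature at 2500 ft = 15 − 2 × (2500/1000) = 10°C.
ISA deviation = 38 − 10 = +28°C.
Density altitude = 2500 + 120 × (28) = 5860 ft.

5860 ft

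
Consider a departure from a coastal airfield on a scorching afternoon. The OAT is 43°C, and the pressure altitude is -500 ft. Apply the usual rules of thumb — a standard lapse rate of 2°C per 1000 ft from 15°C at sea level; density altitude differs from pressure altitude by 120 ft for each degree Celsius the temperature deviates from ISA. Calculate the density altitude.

ISA temperature at -500 ft = 15 − 2 × (-500/1000) = 16°C.
ISA deviation = 43 − 16 = +27°C.
Density altitude = -500 + 120 × (27) = -500 + (+3240) = 2740 ft.

2740 ft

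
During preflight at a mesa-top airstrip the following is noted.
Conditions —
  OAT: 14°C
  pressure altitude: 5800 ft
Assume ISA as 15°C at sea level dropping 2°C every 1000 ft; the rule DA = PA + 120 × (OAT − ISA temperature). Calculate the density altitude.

7072 ft

ISA temperature at 5800 ft = 15 − 2 × (5800/1000) = 3.4°C.
ISA deviation = 14 − 3.4 = +10.6°C.
Density altitude = 5800 + 120 × (10.6) = 5800 + (+1272) = 7072 ft.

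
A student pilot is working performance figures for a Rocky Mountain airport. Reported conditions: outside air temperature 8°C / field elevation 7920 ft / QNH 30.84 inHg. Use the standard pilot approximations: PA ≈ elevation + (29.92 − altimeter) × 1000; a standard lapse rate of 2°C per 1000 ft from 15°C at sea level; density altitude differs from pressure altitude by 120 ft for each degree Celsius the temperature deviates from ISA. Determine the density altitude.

Pressure altitude = 7920 + (29.92 − 30.84) × 1000 = 7920 + (-920) = 7000 ft.
ISA temperature at 7000 ft = 15 − 2 × (7000/1000) = 1°C.
ISA deviation = 8 − 1 = +7°C.
Density altitude = 7000 + 120 × (7) = 7840 ft.

7840 ft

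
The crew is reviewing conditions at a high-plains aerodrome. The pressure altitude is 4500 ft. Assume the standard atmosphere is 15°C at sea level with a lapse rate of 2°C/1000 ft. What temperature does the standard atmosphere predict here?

ISA temperature = 15 − 2 × (4500/1000) = 15 − 9 = 6°C.

6°C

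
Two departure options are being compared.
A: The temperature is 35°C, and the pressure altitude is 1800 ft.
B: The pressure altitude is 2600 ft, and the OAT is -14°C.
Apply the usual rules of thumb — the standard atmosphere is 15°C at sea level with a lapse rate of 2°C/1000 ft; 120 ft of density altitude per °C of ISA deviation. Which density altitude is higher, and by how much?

A by 4888 ft

A: ISA temp = 11.4°C, deviation +23.6°C, DA = 1800 + 120 × 23.6 = 4632 ft.
B: ISA temp = 9.8°C, deviation -23.8°C, DA = 2600 + 120 × (-23.8) = -256 ft.
A is higher by 4632 − (-256) = 4888 ft.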